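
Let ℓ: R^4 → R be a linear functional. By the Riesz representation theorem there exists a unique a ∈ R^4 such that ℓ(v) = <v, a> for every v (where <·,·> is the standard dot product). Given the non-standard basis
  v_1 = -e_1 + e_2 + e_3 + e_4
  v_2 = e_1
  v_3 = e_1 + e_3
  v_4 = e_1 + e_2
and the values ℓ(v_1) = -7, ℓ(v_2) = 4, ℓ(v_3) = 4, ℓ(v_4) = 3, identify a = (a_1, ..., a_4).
a = (4, -1, 0, -2)

Write a = (a_1, ..., a_4) in the standard basis. For each basis vector v_i, ℓ(v_i) = <v_i, a> is a linear equation in the a_j's. Collect the n equations into a matrix system V a = ℓ, where row i of V is v_i (expressed in the standard basis). Since V is invertible (lower-triangular with 1s on the diagonal, up to permutation), solve by back-substitution:
  V =
[[-1, 1, 1, 1],
 [1, 0, 0, 0],
 [1, 0, 1, 0],
 [1, 1, 0, 0]]
  V a = (-7, 4, 4, 3)
Solving gives a = (4, -1, 0, -2).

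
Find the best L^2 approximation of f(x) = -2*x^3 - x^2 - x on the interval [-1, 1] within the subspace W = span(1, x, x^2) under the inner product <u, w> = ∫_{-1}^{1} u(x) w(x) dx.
g(x) = -x^2 - 11*x/5

The best approximation g ∈ W is the orthogonal projection of f onto W. Writing g = a_0 + a_1 x + a_2 x^2, the coefficients solve the normal equations G · a = b where
  G_{ij} = <φ_i, φ_j> and b_i = <f, φ_i>, with φ_0 = 1, φ_1 = x, φ_2 = x^2.
G =
  [2, 0, 2/3]
  [0, 2/3, 0]
  [2/3, 0, 2/5],
b = (-2/3, -22/15, -2/5).
Solving gives a_0 = 0, a_1 = -11/5, a_2 = -1, so
  g(x) = -x^2 - 11*x/5.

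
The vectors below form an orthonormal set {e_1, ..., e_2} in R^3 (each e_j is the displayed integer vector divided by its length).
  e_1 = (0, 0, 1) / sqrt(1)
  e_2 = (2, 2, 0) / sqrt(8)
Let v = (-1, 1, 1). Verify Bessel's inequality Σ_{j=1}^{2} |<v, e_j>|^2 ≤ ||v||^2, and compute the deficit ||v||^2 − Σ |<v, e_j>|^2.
Σ |<v, e_j>|^2 = 1; ||v||^2 = 3; deficit = 2

Write each e_j = u_j / sqrt(<u_j, u_j>) where u_j is the displayed integer vector. Then <v, e_j> = <v, u_j> / sqrt(<u_j, u_j>), so |<v, e_j>|^2 = <v, u_j>^2 / <u_j, u_j>.
Coefficients: <v, e_1> = 1/sqrt(1), <v, e_2> = 0/sqrt(8).
Square and sum: Σ |<v, e_j>|^2 = 1.
Compute ||v||^2 = v·v = 3.
Deficit = 3 − 1 = 2 ≥ 0, confirming Bessel's inequality. (The deficit equals ||v − Σ <v,e_j> e_j||^2, the squared distance from v to span{e_j}.)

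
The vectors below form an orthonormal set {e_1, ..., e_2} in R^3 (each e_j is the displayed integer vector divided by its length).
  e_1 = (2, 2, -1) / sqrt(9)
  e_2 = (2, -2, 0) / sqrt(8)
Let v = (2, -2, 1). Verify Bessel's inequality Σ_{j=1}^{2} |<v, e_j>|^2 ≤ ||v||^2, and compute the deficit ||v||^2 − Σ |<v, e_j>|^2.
Σ |<v, e_j>|^2 = 73/9; ||v||^2 = 9; deficit = 8/9

Write each e_j = u_j / sqrt(<u_j, u_j>) where u_j is the displayed integer vector. Then <v, e_j> = <v, u_j> / sqrt(<u_j, u_j>), so |<v, e_j>|^2 = <v, u_j>^2 / <u_j, u_j>.
Coefficients: <v, e_1> = -1/sqrt(9), <v, e_2> = 8/sqrt(8).
Square and sum: Σ |<v, e_j>|^2 = 73/9.
Compute ||v||^2 = v·v = 9.
Deficit = 9 − 73/9 = 8/9 ≥ 0, confirming Bessel's inequality. (The deficit equals ||v − Σ <v,e_j> e_j||^2, the squared distance from v to span{e_j}.)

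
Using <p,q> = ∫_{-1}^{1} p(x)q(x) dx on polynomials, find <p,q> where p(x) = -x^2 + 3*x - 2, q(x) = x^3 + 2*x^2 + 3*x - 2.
<p,q> = 196/15

Expand the product: p(x)·q(x) = -x^5 + x^4 + x^3 + 7*x^2 - 12*x + 4.
∫_{-1}^{1} of each monomial x^k gives [2/(k+1) if k even, 0 if k odd]. Integrating term-by-term (or equivalently evaluating the antiderivative F(x) = -x^6/6 + x^5/5 + x^4/4 + 7*x^3/3 - 6*x^2 + 4*x at the endpoints):
  F(1) − F(−1) = 37/60 − (-249/20) = 196/15.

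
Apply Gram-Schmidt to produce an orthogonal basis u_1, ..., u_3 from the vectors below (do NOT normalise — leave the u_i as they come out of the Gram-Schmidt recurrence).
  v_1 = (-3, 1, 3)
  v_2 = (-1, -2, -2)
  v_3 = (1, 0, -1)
Orthogonal basis:
  u_1 = (-3, 1, 3)
  u_2 = (-34/19, -33/19, -23/19)
  u_3 = (-6/73, 27/146, -21/146)

Apply the Gram-Schmidt recurrence
  u_1 = v_1
  u_i = v_i − Σ_{j<i} ((v_i · u_j) / (u_j · u_j)) · u_j.

Step by step this gives:
  u_1 = (-3, 1, 3)
  u_2 = (-34/19, -33/19, -23/19)
  u_3 = (-6/73, 27/146, -21/146)

Orthogonality check:
  u_2 · u_1 = 0 (should be 0)
  u_3 · u_1 = 0 (should be 0)
  u_3 · u_2 = 0 (should be 0)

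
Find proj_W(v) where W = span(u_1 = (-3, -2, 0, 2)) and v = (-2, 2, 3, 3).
proj_W(v) = (-24/17, -16/17, 0, 16/17)

Set up U = [u_1 | ... | u_1] ∈ R^(4×1). The projector onto W = col(U) is P = U (U^T U)^(-1) U^T.
Compute U^T U =
  [17],
and U^T v = (8).
Solve U^T U · c = U^T v for the coefficients: c = (8/17). The projection is proj_W(v) = U c.
Check: (v - proj_W(v)) · u_1 = 0  (should be 0).
Result: proj_W(v) = (-24/17, -16/17, 0, 16/17).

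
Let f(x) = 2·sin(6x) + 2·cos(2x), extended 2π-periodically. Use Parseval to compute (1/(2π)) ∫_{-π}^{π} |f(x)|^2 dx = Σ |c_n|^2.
Σ |c_n|^2 = 4

Expand |f|^2 and use orthogonality of {sin(nx), cos(mx)} on [-π, π]:
  ∫_{-π}^{π} sin(nx)^2 dx = π, ∫ cos(mx)^2 dx = π, and cross terms integrate to 0.
So ∫_{-π}^{π} f(x)^2 dx = 2^2 · π + 2^2 · π = (4 + 4)π.
Divide by 2π: (4 + 4)/2 = 4.
By Parseval, this equals Σ |c_n|^2.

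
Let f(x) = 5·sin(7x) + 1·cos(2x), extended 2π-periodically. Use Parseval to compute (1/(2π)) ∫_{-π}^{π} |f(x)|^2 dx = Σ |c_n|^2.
Σ |c_n|^2 = 13

Expand |f|^2 and use orthogonality of {sin(nx), cos(mx)} on [-π, π]:
  ∫_{-π}^{π} sin(nx)^2 dx = π, ∫ cos(mx)^2 dx = π, and cross terms integrate to 0.
So ∫_{-π}^{π} f(x)^2 dx = 5^2 · π + 1^2 · π = (25 + 1)π.
Divide by 2π: (25 + 1)/2 = 13.
By Parseval, this equals Σ |c_n|^2.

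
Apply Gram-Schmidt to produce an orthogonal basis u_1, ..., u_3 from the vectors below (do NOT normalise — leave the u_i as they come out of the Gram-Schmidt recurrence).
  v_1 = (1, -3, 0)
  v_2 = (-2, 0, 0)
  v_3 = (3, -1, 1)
Orthogonal basis:
  u_1 = (1, -3, 0)
  u_2 = (-9/5, -3/5, 0)
  u_3 = (0, 0, 1)

Apply the Gram-Schmidt recurrence
  u_1 = v_1
  u_i = v_i − Σ_{j<i} ((v_i · u_j) / (u_j · u_j)) · u_j.

Step by step this gives:
  u_1 = (1, -3, 0)
  u_2 = (-9/5, -3/5, 0)
  u_3 = (0, 0, 1)

Orthogonality check:
  u_2 · u_1 = 0 (should be 0)
  u_3 · u_1 = 0 (should be 0)
  u_3 · u_2 = 0 (should be 0)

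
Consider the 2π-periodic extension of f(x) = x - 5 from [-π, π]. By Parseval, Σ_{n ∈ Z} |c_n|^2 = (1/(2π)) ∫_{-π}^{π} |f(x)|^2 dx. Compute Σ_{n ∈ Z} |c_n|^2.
Σ |c_n|^2 = π^2/3 + 25

Expand and integrate term by term over [-π, π]:
  ∫ (x)^2 dx = 1·(2π^3/3); ∫ 2·1·(-5)·x dx = 0 (odd integrand); ∫ (-5)^2 dx = 25·2π.
So (1/(2π)) ∫_{-π}^{π} (x - 5)^2 dx = 1π^2/3 + 25 = π^2/3 + 25.
Parseval ⇒ Σ |c_n|^2 = π^2/3 + 25.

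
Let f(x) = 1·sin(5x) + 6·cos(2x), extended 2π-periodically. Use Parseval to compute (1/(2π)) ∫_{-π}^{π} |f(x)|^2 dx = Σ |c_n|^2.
Σ |c_n|^2 = 37/2

Expand |f|^2 and use orthogonality of {sin(nx), cos(mx)} on [-π, π]:
  ∫_{-π}^{π} sin(nx)^2 dx = π, ∫ cos(mx)^2 dx = π, and cross terms integrate to 0.
So ∫_{-π}^{π} f(x)^2 dx = 1^2 · π + 6^2 · π = (1 + 36)π.
Divide by 2π: (1 + 36)/2 = 37/2.
By Parseval, this equals Σ |c_n|^2.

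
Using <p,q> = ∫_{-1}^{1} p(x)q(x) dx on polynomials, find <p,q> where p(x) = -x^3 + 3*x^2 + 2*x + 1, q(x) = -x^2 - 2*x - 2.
<p,q> = -176/15

Expand the product: p(x)·q(x) = x^5 - x^4 - 6*x^3 - 11*x^2 - 6*x - 2.
∫_{-1}^{1} of each monomial x^k gives [2/(k+1) if k even, 0 if k odd]. Integrating term-by-term (or equivalently evaluating the antiderivative F(x) = x^6/6 - x^5/5 - 3*x^4/2 - 11*x^3/3 - 3*x^2 - 2*x at the endpoints):
  F(1) − F(−1) = -51/5 − (23/15) = -176/15.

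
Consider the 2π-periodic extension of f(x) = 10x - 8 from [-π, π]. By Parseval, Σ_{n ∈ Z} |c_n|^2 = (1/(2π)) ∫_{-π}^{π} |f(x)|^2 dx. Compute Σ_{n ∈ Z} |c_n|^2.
Σ |c_n|^2 = 100π^2/3 + 64

Expand and integrate term by term over [-π, π]:
  ∫ (10x)^2 dx = 100·(2π^3/3); ∫ 2·10·(-8)·x dx = 0 (odd integrand); ∫ (-8)^2 dx = 64·2π.
So (1/(2π)) ∫_{-π}^{π} (10x - 8)^2 dx = 100π^2/3 + 64 = 100π^2/3 + 64.
Parseval ⇒ Σ |c_n|^2 = 100π^2/3 + 64.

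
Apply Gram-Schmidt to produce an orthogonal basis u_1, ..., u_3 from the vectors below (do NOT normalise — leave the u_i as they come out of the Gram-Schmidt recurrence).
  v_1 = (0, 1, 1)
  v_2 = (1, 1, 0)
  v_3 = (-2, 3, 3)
Orthogonal basis:
  u_1 = (0, 1, 1)
  u_2 = (1, 1/2, -1/2)
  u_3 = (-2/3, 2/3, -2/3)

Apply the Gram-Schmidt recurrence
  u_1 = v_1
  u_i = v_i − Σ_{j<i} ((v_i · u_j) / (u_j · u_j)) · u_j.

Step by step this gives:
  u_1 = (0, 1, 1)
  u_2 = (1, 1/2, -1/2)
  u_3 = (-2/3, 2/3, -2/3)

Orthogonality check:
  u_2 · u_1 = 0 (should be 0)
  u_3 · u_1 = 0 (should be 0)
  u_3 · u_2 = 0 (should be 0)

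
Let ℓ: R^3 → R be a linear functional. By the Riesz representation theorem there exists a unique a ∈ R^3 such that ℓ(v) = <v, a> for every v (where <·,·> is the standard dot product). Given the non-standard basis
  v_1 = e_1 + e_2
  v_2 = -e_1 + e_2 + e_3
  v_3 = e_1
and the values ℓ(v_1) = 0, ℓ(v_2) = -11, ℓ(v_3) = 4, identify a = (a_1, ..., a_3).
a = (4, -4, -3)

Write a = (a_1, ..., a_3) in the standard basis. For each basis vector v_i, ℓ(v_i) = <v_i, a> is a linear equation in the a_j's. Collect the n equations into a matrix system V a = ℓ, where row i of V is v_i (expressed in the standard basis). Since V is invertible (lower-triangular with 1s on the diagonal, up to permutation), solve by back-substitution:
  V =
[[1, 1, 0],
 [-1, 1, 1],
 [1, 0, 0]]
  V a = (0, -11, 4)
Solving gives a = (4, -4, -3).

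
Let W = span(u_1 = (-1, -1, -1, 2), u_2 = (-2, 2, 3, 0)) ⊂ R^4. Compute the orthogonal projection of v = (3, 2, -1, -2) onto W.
proj_W(v) = (269/110, 3/10, -13/55, -151/55)

Set up U = [u_1 | ... | u_2] ∈ R^(4×2). The projector onto W = col(U) is P = U (U^T U)^(-1) U^T.
Compute U^T U =
  [7, -3]
  [-3, 17],
and U^T v = (-8, -5).
Solve U^T U · c = U^T v for the coefficients: c = (-151/110, -59/110). The projection is proj_W(v) = U c.
Check: (v - proj_W(v)) · u_1 = 0  (should be 0).
Check: (v - proj_W(v)) · u_2 = 0  (should be 0).
Result: proj_W(v) = (269/110, 3/10, -13/55, -151/55).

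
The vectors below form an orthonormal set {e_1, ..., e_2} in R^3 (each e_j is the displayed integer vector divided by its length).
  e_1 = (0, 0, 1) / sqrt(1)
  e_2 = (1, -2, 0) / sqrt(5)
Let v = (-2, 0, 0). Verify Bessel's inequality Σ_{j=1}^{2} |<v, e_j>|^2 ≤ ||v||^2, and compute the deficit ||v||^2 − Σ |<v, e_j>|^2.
Σ |<v, e_j>|^2 = 4/5; ||v||^2 = 4; deficit = 16/5

Write each e_j = u_j / sqrt(<u_j, u_j>) where u_j is the displayed integer vector. Then <v, e_j> = <v, u_j> / sqrt(<u_j, u_j>), so |<v, e_j>|^2 = <v, u_j>^2 / <u_j, u_j>.
Coefficients: <v, e_1> = 0/sqrt(1), <v, e_2> = -2/sqrt(5).
Square and sum: Σ |<v, e_j>|^2 = 4/5.
Compute ||v||^2 = v·v = 4.
Deficit = 4 − 4/5 = 16/5 ≥ 0, confirming Bessel's inequality. (The deficit equals ||v − Σ <v,e_j> e_j||^2, the squared distance from v to span{e_j}.)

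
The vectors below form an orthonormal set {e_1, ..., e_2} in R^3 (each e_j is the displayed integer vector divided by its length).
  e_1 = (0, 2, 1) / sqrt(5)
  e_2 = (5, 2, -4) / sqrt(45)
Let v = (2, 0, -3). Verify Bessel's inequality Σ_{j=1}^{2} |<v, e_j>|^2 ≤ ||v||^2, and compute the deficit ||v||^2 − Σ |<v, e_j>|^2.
Σ |<v, e_j>|^2 = 113/9; ||v||^2 = 13; deficit = 4/9

Write each e_j = u_j / sqrt(<u_j, u_j>) where u_j is the displayed integer vector. Then <v, e_j> = <v, u_j> / sqrt(<u_j, u_j>), so |<v, e_j>|^2 = <v, u_j>^2 / <u_j, u_j>.
Coefficients: <v, e_1> = -3/sqrt(5), <v, e_2> = 22/sqrt(45).
Square and sum: Σ |<v, e_j>|^2 = 113/9.
Compute ||v||^2 = v·v = 13.
Deficit = 13 − 113/9 = 4/9 ≥ 0, confirming Bessel's inequality. (The deficit equals ||v − Σ <v,e_j> e_j||^2, the squared distance from v to span{e_j}.)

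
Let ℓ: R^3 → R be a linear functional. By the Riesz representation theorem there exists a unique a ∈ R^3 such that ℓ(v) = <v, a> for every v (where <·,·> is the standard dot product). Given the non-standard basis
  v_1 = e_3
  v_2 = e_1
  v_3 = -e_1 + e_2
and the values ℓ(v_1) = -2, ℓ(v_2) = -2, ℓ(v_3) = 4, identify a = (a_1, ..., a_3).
a = (-2, 2, -2)

Write a = (a_1, ..., a_3) in the standard basis. For each basis vector v_i, ℓ(v_i) = <v_i, a> is a linear equation in the a_j's. Collect the n equations into a matrix system V a = ℓ, where row i of V is v_i (expressed in the standard basis). Since V is invertible (lower-triangular with 1s on the diagonal, up to permutation), solve by back-substitution:
  V =
[[0, 0, 1],
 [1, 0, 0],
 [-1, 1, 0]]
  V a = (-2, -2, 4)
Solving gives a = (-2, 2, -2).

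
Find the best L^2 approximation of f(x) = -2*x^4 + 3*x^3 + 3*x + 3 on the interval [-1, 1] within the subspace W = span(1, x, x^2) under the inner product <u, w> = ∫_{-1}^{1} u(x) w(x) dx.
g(x) = -12*x^2/7 + 24*x/5 + 111/35

The best approximation g ∈ W is the orthogonal projection of f onto W. Writing g = a_0 + a_1 x + a_2 x^2, the coefficients solve the normal equations G · a = b where
  G_{ij} = <φ_i, φ_j> and b_i = <f, φ_i>, with φ_0 = 1, φ_1 = x, φ_2 = x^2.
G =
  [2, 0, 2/3]
  [0, 2/3, 0]
  [2/3, 0, 2/5],
b = (26/5, 16/5, 10/7).
Solving gives a_0 = 111/35, a_1 = 24/5, a_2 = -12/7, so
  g(x) = -12*x^2/7 + 24*x/5 + 111/35.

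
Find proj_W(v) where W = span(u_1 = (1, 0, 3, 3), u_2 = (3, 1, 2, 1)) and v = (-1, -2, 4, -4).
proj_W(v) = (-8/47, -7/141, -23/141, -16/141)

Set up U = [u_1 | ... | u_2] ∈ R^(4×2). The projector onto W = col(U) is P = U (U^T U)^(-1) U^T.
Compute U^T U =
  [19, 12]
  [12, 15],
and U^T v = (-1, -1).
Solve U^T U · c = U^T v for the coefficients: c = (-1/47, -7/141). The projection is proj_W(v) = U c.
Check: (v - proj_W(v)) · u_1 = 0  (should be 0).
Check: (v - proj_W(v)) · u_2 = 0  (should be 0).
Result: proj_W(v) = (-8/47, -7/141, -23/141, -16/141).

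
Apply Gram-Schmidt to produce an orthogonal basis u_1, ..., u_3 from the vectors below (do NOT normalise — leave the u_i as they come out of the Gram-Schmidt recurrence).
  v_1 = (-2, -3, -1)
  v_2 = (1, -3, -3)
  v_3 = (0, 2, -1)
Orthogonal basis:
  u_1 = (-2, -3, -1)
  u_2 = (17/7, -6/7, -16/7)
  u_3 = (-69/83, 161/166, -207/166)

Apply the Gram-Schmidt recurrence
  u_1 = v_1
  u_i = v_i − Σ_{j<i} ((v_i · u_j) / (u_j · u_j)) · u_j.

Step by step this gives:
  u_1 = (-2, -3, -1)
  u_2 = (17/7, -6/7, -16/7)
  u_3 = (-69/83, 161/166, -207/166)

Orthogonality check:
  u_2 · u_1 = 0 (should be 0)
  u_3 · u_1 = 0 (should be 0)
  u_3 · u_2 = 0 (should be 0)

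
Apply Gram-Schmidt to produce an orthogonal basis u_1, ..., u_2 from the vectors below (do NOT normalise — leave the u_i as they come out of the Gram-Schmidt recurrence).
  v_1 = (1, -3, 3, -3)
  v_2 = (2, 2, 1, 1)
Orthogonal basis:
  u_1 = (1, -3, 3, -3)
  u_2 = (15/7, 11/7, 10/7, 4/7)

Apply the Gram-Schmidt recurrence
  u_1 = v_1
  u_i = v_i − Σ_{j<i} ((v_i · u_j) / (u_j · u_j)) · u_j.

Step by step this gives:
  u_1 = (1, -3, 3, -3)
  u_2 = (15/7, 11/7, 10/7, 4/7)

Orthogonality check:
  u_2 · u_1 = 0 (should be 0)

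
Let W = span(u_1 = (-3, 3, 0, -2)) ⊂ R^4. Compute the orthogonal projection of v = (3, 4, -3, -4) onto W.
proj_W(v) = (-3/2, 3/2, 0, -1)

Set up U = [u_1 | ... | u_1] ∈ R^(4×1). The projector onto W = col(U) is P = U (U^T U)^(-1) U^T.
Compute U^T U =
  [22],
and U^T v = (11).
Solve U^T U · c = U^T v for the coefficients: c = (1/2). The projection is proj_W(v) = U c.
Check: (v - proj_W(v)) · u_1 = 0  (should be 0).
Result: proj_W(v) = (-3/2, 3/2, 0, -1).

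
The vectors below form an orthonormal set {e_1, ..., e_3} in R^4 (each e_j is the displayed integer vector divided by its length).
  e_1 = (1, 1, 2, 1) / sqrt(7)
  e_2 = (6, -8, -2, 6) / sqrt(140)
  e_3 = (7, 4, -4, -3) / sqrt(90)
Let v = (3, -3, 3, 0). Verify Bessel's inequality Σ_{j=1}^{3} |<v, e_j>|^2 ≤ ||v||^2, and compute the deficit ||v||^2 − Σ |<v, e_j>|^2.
Σ |<v, e_j>|^2 = 29/2; ||v||^2 = 27; deficit = 25/2

Write each e_j = u_j / sqrt(<u_j, u_j>) where u_j is the displayed integer vector. Then <v, e_j> = <v, u_j> / sqrt(<u_j, u_j>), so |<v, e_j>|^2 = <v, u_j>^2 / <u_j, u_j>.
Coefficients: <v, e_1> = 6/sqrt(7), <v, e_2> = 36/sqrt(140), <v, e_3> = -3/sqrt(90).
Square and sum: Σ |<v, e_j>|^2 = 29/2.
Compute ||v||^2 = v·v = 27.
Deficit = 27 − 29/2 = 25/2 ≥ 0, confirming Bessel's inequality. (The deficit equals ||v − Σ <v,e_j> e_j||^2, the squared distance from v to span{e_j}.)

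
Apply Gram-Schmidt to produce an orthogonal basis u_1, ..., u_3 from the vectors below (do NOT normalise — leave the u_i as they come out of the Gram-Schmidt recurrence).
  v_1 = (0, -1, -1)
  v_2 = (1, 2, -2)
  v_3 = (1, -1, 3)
Orthogonal basis:
  u_1 = (0, -1, -1)
  u_2 = (1, 2, -2)
  u_3 = (16/9, -4/9, 4/9)

Apply the Gram-Schmidt recurrence
  u_1 = v_1
  u_i = v_i − Σ_{j<i} ((v_i · u_j) / (u_j · u_j)) · u_j.

Step by step this gives:
  u_1 = (0, -1, -1)
  u_2 = (1, 2, -2)
  u_3 = (16/9, -4/9, 4/9)

Orthogonality check:
  u_2 · u_1 = 0 (should be 0)
  u_3 · u_1 = 0 (should be 0)
  u_3 · u_2 = 0 (should be 0)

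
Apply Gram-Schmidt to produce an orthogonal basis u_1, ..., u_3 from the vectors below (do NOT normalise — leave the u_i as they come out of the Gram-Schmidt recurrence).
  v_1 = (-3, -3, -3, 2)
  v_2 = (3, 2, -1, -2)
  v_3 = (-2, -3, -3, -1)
Orthogonal basis:
  u_1 = (-3, -3, -3, 2)
  u_2 = (45/31, 14/31, -79/31, -30/31)
  u_3 = (-157/302, -162/151, 81/302, -300/151)

Apply the Gram-Schmidt recurrence
  u_1 = v_1
  u_i = v_i − Σ_{j<i} ((v_i · u_j) / (u_j · u_j)) · u_j.

Step by step this gives:
  u_1 = (-3, -3, -3, 2)
  u_2 = (45/31, 14/31, -79/31, -30/31)
  u_3 = (-157/302, -162/151, 81/302, -300/151)

Orthogonality check:
  u_2 · u_1 = 0 (should be 0)
  u_3 · u_1 = 0 (should be 0)
  u_3 · u_2 = 0 (should be 0)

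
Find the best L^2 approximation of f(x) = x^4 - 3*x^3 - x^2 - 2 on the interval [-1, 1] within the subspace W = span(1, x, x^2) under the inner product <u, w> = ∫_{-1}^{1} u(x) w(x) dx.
g(x) = -x^2/7 - 9*x/5 - 73/35

The best approximation g ∈ W is the orthogonal projection of f onto W. Writing g = a_0 + a_1 x + a_2 x^2, the coefficients solve the normal equations G · a = b where
  G_{ij} = <φ_i, φ_j> and b_i = <f, φ_i>, with φ_0 = 1, φ_1 = x, φ_2 = x^2.
G =
  [2, 0, 2/3]
  [0, 2/3, 0]
  [2/3, 0, 2/5],
b = (-64/15, -6/5, -152/105).
Solving gives a_0 = -73/35, a_1 = -9/5, a_2 = -1/7, so
  g(x) = -x^2/7 - 9*x/5 - 73/35.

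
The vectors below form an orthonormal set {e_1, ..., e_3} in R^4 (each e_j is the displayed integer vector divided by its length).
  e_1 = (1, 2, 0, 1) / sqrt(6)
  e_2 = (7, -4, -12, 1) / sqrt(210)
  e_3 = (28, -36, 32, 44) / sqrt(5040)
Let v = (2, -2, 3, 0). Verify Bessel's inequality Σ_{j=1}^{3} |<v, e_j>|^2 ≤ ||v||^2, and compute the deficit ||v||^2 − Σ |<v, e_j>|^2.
Σ |<v, e_j>|^2 = 104/9; ||v||^2 = 17; deficit = 49/9

Write each e_j = u_j / sqrt(<u_j, u_j>) where u_j is the displayed integer vector. Then <v, e_j> = <v, u_j> / sqrt(<u_j, u_j>), so |<v, e_j>|^2 = <v, u_j>^2 / <u_j, u_j>.
Coefficients: <v, e_1> = -2/sqrt(6), <v, e_2> = -14/sqrt(210), <v, e_3> = 224/sqrt(5040).
Square and sum: Σ |<v, e_j>|^2 = 104/9.
Compute ||v||^2 = v·v = 17.
Deficit = 17 − 104/9 = 49/9 ≥ 0, confirming Bessel's inequality. (The deficit equals ||v − Σ <v,e_j> e_j||^2, the squared distance from v to span{e_j}.)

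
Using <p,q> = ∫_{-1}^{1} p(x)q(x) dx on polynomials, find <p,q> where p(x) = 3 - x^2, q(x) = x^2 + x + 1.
<p,q> = 104/15

Expand the product: p(x)·q(x) = -x^4 - x^3 + 2*x^2 + 3*x + 3.
∫_{-1}^{1} of each monomial x^k gives [2/(k+1) if k even, 0 if k odd]. Integrating term-by-term (or equivalently evaluating the antiderivative F(x) = -x^5/5 - x^4/4 + 2*x^3/3 + 3*x^2/2 + 3*x at the endpoints):
  F(1) − F(−1) = 283/60 − (-133/60) = 104/15.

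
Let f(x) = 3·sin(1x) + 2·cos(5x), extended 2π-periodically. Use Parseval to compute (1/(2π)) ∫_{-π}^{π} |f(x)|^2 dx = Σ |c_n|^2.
Σ |c_n|^2 = 13/2

Expand |f|^2 and use orthogonality of {sin(nx), cos(mx)} on [-π, π]:
  ∫_{-π}^{π} sin(nx)^2 dx = π, ∫ cos(mx)^2 dx = π, and cross terms integrate to 0.
So ∫_{-π}^{π} f(x)^2 dx = 3^2 · π + 2^2 · π = (9 + 4)π.
Divide by 2π: (9 + 4)/2 = 13/2.
By Parseval, this equals Σ |c_n|^2.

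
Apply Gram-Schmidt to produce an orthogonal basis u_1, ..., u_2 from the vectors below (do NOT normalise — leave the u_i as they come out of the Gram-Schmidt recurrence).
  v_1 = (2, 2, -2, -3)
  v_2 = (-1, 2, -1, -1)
Orthogonal basis:
  u_1 = (2, 2, -2, -3)
  u_2 = (-5/3, 4/3, -1/3, 0)

Apply the Gram-Schmidt recurrence
  u_1 = v_1
  u_i = v_i − Σ_{j<i} ((v_i · u_j) / (u_j · u_j)) · u_j.

Step by step this gives:
  u_1 = (2, 2, -2, -3)
  u_2 = (-5/3, 4/3, -1/3, 0)

Orthogonality check:
  u_2 · u_1 = 0 (should be 0)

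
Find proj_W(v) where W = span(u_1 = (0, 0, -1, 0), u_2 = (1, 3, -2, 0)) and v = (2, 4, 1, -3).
proj_W(v) = (7/5, 21/5, 1, 0)

Set up U = [u_1 | ... | u_2] ∈ R^(4×2). The projector onto W = col(U) is P = U (U^T U)^(-1) U^T.
Compute U^T U =
  [1, 2]
  [2, 14],
and U^T v = (-1, 12).
Solve U^T U · c = U^T v for the coefficients: c = (-19/5, 7/5). The projection is proj_W(v) = U c.
Check: (v - proj_W(v)) · u_1 = 0  (should be 0).
Check: (v - proj_W(v)) · u_2 = 0  (should be 0).
Result: proj_W(v) = (7/5, 21/5, 1, 0).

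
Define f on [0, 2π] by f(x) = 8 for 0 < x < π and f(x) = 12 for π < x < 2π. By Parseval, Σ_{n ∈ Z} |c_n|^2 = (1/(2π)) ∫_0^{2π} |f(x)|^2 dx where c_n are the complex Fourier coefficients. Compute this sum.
Σ |c_n|^2 = 104

Parseval equates the L^2 energy of f (normalised by 1/(2π)) with the ℓ^2 sum of its Fourier coefficients: (1/(2π)) ∫_0^{2π} |f|^2 = Σ |c_n|^2.
Compute the left side: (1/(2π)) [∫_0^π 8^2 dx + ∫_π^{2π} 12^2 dx] = (1/(2π)) · (64π + 144π) = (64 + 144)/2 = 104.
So Σ_{n ∈ Z} |c_n|^2 = 104.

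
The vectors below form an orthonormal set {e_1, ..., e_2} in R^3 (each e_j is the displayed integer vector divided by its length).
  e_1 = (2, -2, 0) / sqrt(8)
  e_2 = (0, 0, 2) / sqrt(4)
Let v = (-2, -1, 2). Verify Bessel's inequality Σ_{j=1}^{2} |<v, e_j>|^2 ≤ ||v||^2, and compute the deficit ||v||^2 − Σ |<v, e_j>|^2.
Σ |<v, e_j>|^2 = 9/2; ||v||^2 = 9; deficit = 9/2

Write each e_j = u_j / sqrt(<u_j, u_j>) where u_j is the displayed integer vector. Then <v, e_j> = <v, u_j> / sqrt(<u_j, u_j>), so |<v, e_j>|^2 = <v, u_j>^2 / <u_j, u_j>.
Coefficients: <v, e_1> = -2/sqrt(8), <v, e_2> = 4/sqrt(4).
Square and sum: Σ |<v, e_j>|^2 = 9/2.
Compute ||v||^2 = v·v = 9.
Deficit = 9 − 9/2 = 9/2 ≥ 0, confirming Bessel's inequality. (The deficit equals ||v − Σ <v,e_j> e_j||^2, the squared distance from v to span{e_j}.)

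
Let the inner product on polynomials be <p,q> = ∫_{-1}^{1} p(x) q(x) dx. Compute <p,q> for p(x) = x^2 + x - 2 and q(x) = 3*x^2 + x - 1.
<p,q> = 6/5

Expand the product: p(x)·q(x) = 3*x^4 + 4*x^3 - 6*x^2 - 3*x + 2.
∫_{-1}^{1} of each monomial x^k gives [2/(k+1) if k even, 0 if k odd]. Integrating term-by-term (or equivalently evaluating the antiderivative F(x) = 3*x^5/5 + x^4 - 2*x^3 - 3*x^2/2 + 2*x at the endpoints):
  F(1) − F(−1) = 1/10 − (-11/10) = 6/5.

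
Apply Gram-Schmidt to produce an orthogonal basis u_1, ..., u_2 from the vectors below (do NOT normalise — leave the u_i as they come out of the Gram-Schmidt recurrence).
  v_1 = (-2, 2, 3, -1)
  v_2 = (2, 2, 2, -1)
Orthogonal basis:
  u_1 = (-2, 2, 3, -1)
  u_2 = (25/9, 11/9, 5/6, -11/18)

Apply the Gram-Schmidt recurrence
  u_1 = v_1
  u_i = v_i − Σ_{j<i} ((v_i · u_j) / (u_j · u_j)) · u_j.

Step by step this gives:
  u_1 = (-2, 2, 3, -1)
  u_2 = (25/9, 11/9, 5/6, -11/18)

Orthogonality check:
  u_2 · u_1 = 0 (should be 0)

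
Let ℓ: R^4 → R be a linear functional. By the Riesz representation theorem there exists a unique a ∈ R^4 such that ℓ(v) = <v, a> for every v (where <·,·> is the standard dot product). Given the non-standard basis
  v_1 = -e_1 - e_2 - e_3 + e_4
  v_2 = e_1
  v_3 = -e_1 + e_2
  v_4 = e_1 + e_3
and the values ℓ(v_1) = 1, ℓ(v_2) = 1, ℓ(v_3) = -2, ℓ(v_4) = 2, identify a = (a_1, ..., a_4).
a = (1, -1, 1, 2)

Write a = (a_1, ..., a_4) in the standard basis. For each basis vector v_i, ℓ(v_i) = <v_i, a> is a linear equation in the a_j's. Collect the n equations into a matrix system V a = ℓ, where row i of V is v_i (expressed in the standard basis). Since V is invertible (lower-triangular with 1s on the diagonal, up to permutation), solve by back-substitution:
  V =
[[-1, -1, -1, 1],
 [1, 0, 0, 0],
 [-1, 1, 0, 0],
 [1, 0, 1, 0]]
  V a = (1, 1, -2, 2)
Solving gives a = (1, -1, 1, 2).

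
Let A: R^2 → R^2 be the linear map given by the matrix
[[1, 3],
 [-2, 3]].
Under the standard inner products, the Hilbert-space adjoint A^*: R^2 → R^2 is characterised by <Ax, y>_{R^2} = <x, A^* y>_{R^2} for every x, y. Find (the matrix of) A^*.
A^* = A^T =
[[1, -2],
 [3, 3]]

For real matrices with standard dot products, the defining identity <Ax, y> = <x, A^* y> gives (Ax)^T y = x^T (A^*) y, i.e. x^T A^T y = x^T (A^*) y. Since this holds for all x, y, we must have A^* = A^T. Therefore
A^* =
[[1, -2],
 [3, 3]].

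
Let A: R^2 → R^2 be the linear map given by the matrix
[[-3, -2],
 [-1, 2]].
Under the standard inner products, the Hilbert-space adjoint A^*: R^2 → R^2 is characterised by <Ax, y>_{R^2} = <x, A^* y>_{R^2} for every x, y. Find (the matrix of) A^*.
A^* = A^T =
[[-3, -1],
 [-2, 2]]

For real matrices with standard dot products, the defining identity <Ax, y> = <x, A^* y> gives (Ax)^T y = x^T (A^*) y, i.e. x^T A^T y = x^T (A^*) y. Since this holds for all x, y, we must have A^* = A^T. Therefore
A^* =
[[-3, -1],
 [-2, 2]].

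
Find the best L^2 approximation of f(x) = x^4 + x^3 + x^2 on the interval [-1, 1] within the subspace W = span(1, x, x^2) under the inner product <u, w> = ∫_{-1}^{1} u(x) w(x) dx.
g(x) = 13*x^2/7 + 3*x/5 - 3/35

The best approximation g ∈ W is the orthogonal projection of f onto W. Writing g = a_0 + a_1 x + a_2 x^2, the coefficients solve the normal equations G · a = b where
  G_{ij} = <φ_i, φ_j> and b_i = <f, φ_i>, with φ_0 = 1, φ_1 = x, φ_2 = x^2.
G =
  [2, 0, 2/3]
  [0, 2/3, 0]
  [2/3, 0, 2/5],
b = (16/15, 2/5, 24/35).
Solving gives a_0 = -3/35, a_1 = 3/5, a_2 = 13/7, so
  g(x) = 13*x^2/7 + 3*x/5 - 3/35.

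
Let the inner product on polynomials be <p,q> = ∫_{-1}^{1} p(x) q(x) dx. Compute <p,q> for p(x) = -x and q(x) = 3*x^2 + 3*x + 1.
<p,q> = -2

Expand the product: p(x)·q(x) = -3*x^3 - 3*x^2 - x.
∫_{-1}^{1} of each monomial x^k gives [2/(k+1) if k even, 0 if k odd]. Integrating term-by-term (or equivalently evaluating the antiderivative F(x) = -3*x^4/4 - x^3 - x^2/2 at the endpoints):
  F(1) − F(−1) = -9/4 − (-1/4) = -2.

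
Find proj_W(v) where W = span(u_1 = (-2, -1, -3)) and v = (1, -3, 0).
proj_W(v) = (-1/7, -1/14, -3/14)

Set up U = [u_1 | ... | u_1] ∈ R^(3×1). The projector onto W = col(U) is P = U (U^T U)^(-1) U^T.
Compute U^T U =
  [14],
and U^T v = (1).
Solve U^T U · c = U^T v for the coefficients: c = (1/14). The projection is proj_W(v) = U c.
Check: (v - proj_W(v)) · u_1 = 0  (should be 0).
Result: proj_W(v) = (-1/7, -1/14, -3/14).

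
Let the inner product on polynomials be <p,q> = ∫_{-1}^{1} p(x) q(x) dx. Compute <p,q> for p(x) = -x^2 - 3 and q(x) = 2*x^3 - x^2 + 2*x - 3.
<p,q> = 112/5

Expand the product: p(x)·q(x) = -2*x^5 + x^4 - 8*x^3 + 6*x^2 - 6*x + 9.
∫_{-1}^{1} of each monomial x^k gives [2/(k+1) if k even, 0 if k odd]. Integrating term-by-term (or equivalently evaluating the antiderivative F(x) = -x^6/3 + x^5/5 - 2*x^4 + 2*x^3 - 3*x^2 + 9*x at the endpoints):
  F(1) − F(−1) = 88/15 − (-248/15) = 112/5.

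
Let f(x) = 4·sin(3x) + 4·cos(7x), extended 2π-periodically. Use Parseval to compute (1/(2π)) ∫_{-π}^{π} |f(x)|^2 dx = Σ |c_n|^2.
Σ |c_n|^2 = 16

Expand |f|^2 and use orthogonality of {sin(nx), cos(mx)} on [-π, π]:
  ∫_{-π}^{π} sin(nx)^2 dx = π, ∫ cos(mx)^2 dx = π, and cross terms integrate to 0.
So ∫_{-π}^{π} f(x)^2 dx = 4^2 · π + 4^2 · π = (16 + 16)π.
Divide by 2π: (16 + 16)/2 = 16.
By Parseval, this equals Σ |c_n|^2.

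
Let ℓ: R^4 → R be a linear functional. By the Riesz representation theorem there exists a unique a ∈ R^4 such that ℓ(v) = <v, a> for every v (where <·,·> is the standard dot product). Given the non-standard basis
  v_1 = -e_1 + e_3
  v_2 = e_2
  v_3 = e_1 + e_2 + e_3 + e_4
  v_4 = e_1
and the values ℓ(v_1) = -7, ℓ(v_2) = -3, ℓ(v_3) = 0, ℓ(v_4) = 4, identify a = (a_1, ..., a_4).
a = (4, -3, -3, 2)

Write a = (a_1, ..., a_4) in the standard basis. For each basis vector v_i, ℓ(v_i) = <v_i, a> is a linear equation in the a_j's. Collect the n equations into a matrix system V a = ℓ, where row i of V is v_i (expressed in the standard basis). Since V is invertible (lower-triangular with 1s on the diagonal, up to permutation), solve by back-substitution:
  V =
[[-1, 0, 1, 0],
 [0, 1, 0, 0],
 [1, 1, 1, 1],
 [1, 0, 0, 0]]
  V a = (-7, -3, 0, 4)
Solving gives a = (4, -3, -3, 2).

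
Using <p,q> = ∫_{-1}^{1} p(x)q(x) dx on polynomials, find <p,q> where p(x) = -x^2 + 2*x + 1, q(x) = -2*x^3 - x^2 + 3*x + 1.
<p,q> = 52/15

Expand the product: p(x)·q(x) = 2*x^5 - 3*x^4 - 7*x^3 + 4*x^2 + 5*x + 1.
∫_{-1}^{1} of each monomial x^k gives [2/(k+1) if k even, 0 if k odd]. Integrating term-by-term (or equivalently evaluating the antiderivative F(x) = x^6/3 - 3*x^5/5 - 7*x^4/4 + 4*x^3/3 + 5*x^2/2 + x at the endpoints):
  F(1) − F(−1) = 169/60 − (-13/20) = 52/15.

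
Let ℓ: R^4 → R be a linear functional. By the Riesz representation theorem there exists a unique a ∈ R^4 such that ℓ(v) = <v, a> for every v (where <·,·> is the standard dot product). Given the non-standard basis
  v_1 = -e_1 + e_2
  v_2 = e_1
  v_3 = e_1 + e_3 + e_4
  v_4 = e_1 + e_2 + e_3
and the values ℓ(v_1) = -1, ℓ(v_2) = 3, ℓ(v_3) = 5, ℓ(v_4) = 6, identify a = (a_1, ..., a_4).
a = (3, 2, 1, 1)

Write a = (a_1, ..., a_4) in the standard basis. For each basis vector v_i, ℓ(v_i) = <v_i, a> is a linear equation in the a_j's. Collect the n equations into a matrix system V a = ℓ, where row i of V is v_i (expressed in the standard basis). Since V is invertible (lower-triangular with 1s on the diagonal, up to permutation), solve by back-substitution:
  V =
[[-1, 1, 0, 0],
 [1, 0, 0, 0],
 [1, 0, 1, 1],
 [1, 1, 1, 0]]
  V a = (-1, 3, 5, 6)
Solving gives a = (3, 2, 1, 1).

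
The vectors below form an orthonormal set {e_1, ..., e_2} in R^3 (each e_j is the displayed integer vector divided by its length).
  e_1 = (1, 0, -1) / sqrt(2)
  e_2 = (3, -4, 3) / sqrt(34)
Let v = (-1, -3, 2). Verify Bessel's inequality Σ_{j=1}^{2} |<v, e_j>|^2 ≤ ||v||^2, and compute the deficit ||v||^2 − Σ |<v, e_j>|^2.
Σ |<v, e_j>|^2 = 189/17; ||v||^2 = 14; deficit = 49/17

Write each e_j = u_j / sqrt(<u_j, u_j>) where u_j is the displayed integer vector. Then <v, e_j> = <v, u_j> / sqrt(<u_j, u_j>), so |<v, e_j>|^2 = <v, u_j>^2 / <u_j, u_j>.
Coefficients: <v, e_1> = -3/sqrt(2), <v, e_2> = 15/sqrt(34).
Square and sum: Σ |<v, e_j>|^2 = 189/17.
Compute ||v||^2 = v·v = 14.
Deficit = 14 − 189/17 = 49/17 ≥ 0, confirming Bessel's inequality. (The deficit equals ||v − Σ <v,e_j> e_j||^2, the squared distance from v to span{e_j}.)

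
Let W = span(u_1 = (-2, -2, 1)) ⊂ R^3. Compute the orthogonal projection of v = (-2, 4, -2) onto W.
proj_W(v) = (4/3, 4/3, -2/3)

Set up U = [u_1 | ... | u_1] ∈ R^(3×1). The projector onto W = col(U) is P = U (U^T U)^(-1) U^T.
Compute U^T U =
  [9],
and U^T v = (-6).
Solve U^T U · c = U^T v for the coefficients: c = (-2/3). The projection is proj_W(v) = U c.
Check: (v - proj_W(v)) · u_1 = 0  (should be 0).
Result: proj_W(v) = (4/3, 4/3, -2/3).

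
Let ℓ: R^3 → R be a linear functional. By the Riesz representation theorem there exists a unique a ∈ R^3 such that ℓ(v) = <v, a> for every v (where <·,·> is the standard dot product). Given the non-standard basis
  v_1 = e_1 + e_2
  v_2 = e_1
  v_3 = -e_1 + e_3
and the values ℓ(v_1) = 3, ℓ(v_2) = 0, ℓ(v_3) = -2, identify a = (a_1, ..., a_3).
a = (0, 3, -2)

Write a = (a_1, ..., a_3) in the standard basis. For each basis vector v_i, ℓ(v_i) = <v_i, a> is a linear equation in the a_j's. Collect the n equations into a matrix system V a = ℓ, where row i of V is v_i (expressed in the standard basis). Since V is invertible (lower-triangular with 1s on the diagonal, up to permutation), solve by back-substitution:
  V =
[[1, 1, 0],
 [1, 0, 0],
 [-1, 0, 1]]
  V a = (3, 0, -2)
Solving gives a = (0, 3, -2).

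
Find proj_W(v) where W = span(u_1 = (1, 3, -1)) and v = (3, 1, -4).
proj_W(v) = (10/11, 30/11, -10/11)

Set up U = [u_1 | ... | u_1] ∈ R^(3×1). The projector onto W = col(U) is P = U (U^T U)^(-1) U^T.
Compute U^T U =
  [11],
and U^T v = (10).
Solve U^T U · c = U^T v for the coefficients: c = (10/11). The projection is proj_W(v) = U c.
Check: (v - proj_W(v)) · u_1 = 0  (should be 0).
Result: proj_W(v) = (10/11, 30/11, -10/11).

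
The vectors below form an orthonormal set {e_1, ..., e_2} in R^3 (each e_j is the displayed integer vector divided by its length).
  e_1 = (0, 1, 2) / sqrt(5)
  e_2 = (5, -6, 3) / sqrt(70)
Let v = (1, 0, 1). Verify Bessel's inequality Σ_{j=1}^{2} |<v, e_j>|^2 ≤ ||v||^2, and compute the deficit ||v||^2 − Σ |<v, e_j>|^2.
Σ |<v, e_j>|^2 = 12/7; ||v||^2 = 2; deficit = 2/7

Write each e_j = u_j / sqrt(<u_j, u_j>) where u_j is the displayed integer vector. Then <v, e_j> = <v, u_j> / sqrt(<u_j, u_j>), so |<v, e_j>|^2 = <v, u_j>^2 / <u_j, u_j>.
Coefficients: <v, e_1> = 2/sqrt(5), <v, e_2> = 8/sqrt(70).
Square and sum: Σ |<v, e_j>|^2 = 12/7.
Compute ||v||^2 = v·v = 2.
Deficit = 2 − 12/7 = 2/7 ≥ 0, confirming Bessel's inequality. (The deficit equals ||v − Σ <v,e_j> e_j||^2, the squared distance from v to span{e_j}.)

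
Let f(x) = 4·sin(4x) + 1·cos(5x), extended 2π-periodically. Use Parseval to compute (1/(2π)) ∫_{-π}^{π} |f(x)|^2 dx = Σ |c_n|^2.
Σ |c_n|^2 = 17/2

Expand |f|^2 and use orthogonality of {sin(nx), cos(mx)} on [-π, π]:
  ∫_{-π}^{π} sin(nx)^2 dx = π, ∫ cos(mx)^2 dx = π, and cross terms integrate to 0.
So ∫_{-π}^{π} f(x)^2 dx = 4^2 · π + 1^2 · π = (16 + 1)π.
Divide by 2π: (16 + 1)/2 = 17/2.
By Parseval, this equals Σ |c_n|^2.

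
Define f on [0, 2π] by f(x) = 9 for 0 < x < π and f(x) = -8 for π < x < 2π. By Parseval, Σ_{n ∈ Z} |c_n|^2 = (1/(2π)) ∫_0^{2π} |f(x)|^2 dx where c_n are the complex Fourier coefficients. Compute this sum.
Σ |c_n|^2 = 145/2

Parseval equates the L^2 energy of f (normalised by 1/(2π)) with the ℓ^2 sum of its Fourier coefficients: (1/(2π)) ∫_0^{2π} |f|^2 = Σ |c_n|^2.
Compute the left side: (1/(2π)) [∫_0^π 9^2 dx + ∫_π^{2π} (-8)^2 dx] = (1/(2π)) · (81π + 64π) = (81 + 64)/2 = 145/2.
So Σ_{n ∈ Z} |c_n|^2 = 145/2.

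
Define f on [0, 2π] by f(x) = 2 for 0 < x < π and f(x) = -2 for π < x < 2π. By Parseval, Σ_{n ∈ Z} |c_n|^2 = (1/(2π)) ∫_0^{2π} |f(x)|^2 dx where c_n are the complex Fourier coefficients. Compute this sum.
Σ |c_n|^2 = 4

Parseval equates the L^2 energy of f (normalised by 1/(2π)) with the ℓ^2 sum of its Fourier coefficients: (1/(2π)) ∫_0^{2π} |f|^2 = Σ |c_n|^2.
Compute the left side: (1/(2π)) [∫_0^π 2^2 dx + ∫_π^{2π} (-2)^2 dx] = (1/(2π)) · (4π + 4π) = (4 + 4)/2 = 4.
So Σ_{n ∈ Z} |c_n|^2 = 4.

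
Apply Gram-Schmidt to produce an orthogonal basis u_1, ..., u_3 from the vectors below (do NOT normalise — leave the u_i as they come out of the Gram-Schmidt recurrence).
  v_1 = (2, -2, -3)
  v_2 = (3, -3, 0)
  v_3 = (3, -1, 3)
Orthogonal basis:
  u_1 = (2, -2, -3)
  u_2 = (27/17, -27/17, 36/17)
  u_3 = (1, 1, 0)

Apply the Gram-Schmidt recurrence
  u_1 = v_1
  u_i = v_i − Σ_{j<i} ((v_i · u_j) / (u_j · u_j)) · u_j.

Step by step this gives:
  u_1 = (2, -2, -3)
  u_2 = (27/17, -27/17, 36/17)
  u_3 = (1, 1, 0)

Orthogonality check:
  u_2 · u_1 = 0 (should be 0)
  u_3 · u_1 = 0 (should be 0)
  u_3 · u_2 = 0 (should be 0)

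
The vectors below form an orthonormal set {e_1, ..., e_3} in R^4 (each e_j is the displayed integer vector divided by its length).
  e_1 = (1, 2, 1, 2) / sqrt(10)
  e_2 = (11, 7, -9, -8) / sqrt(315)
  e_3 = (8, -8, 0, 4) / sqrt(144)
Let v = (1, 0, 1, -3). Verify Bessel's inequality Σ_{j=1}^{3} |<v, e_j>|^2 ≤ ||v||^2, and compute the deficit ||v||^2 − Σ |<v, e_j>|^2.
Σ |<v, e_j>|^2 = 27/7; ||v||^2 = 11; deficit = 50/7

Write each e_j = u_j / sqrt(<u_j, u_j>) where u_j is the displayed integer vector. Then <v, e_j> = <v, u_j> / sqrt(<u_j, u_j>), so |<v, e_j>|^2 = <v, u_j>^2 / <u_j, u_j>.
Coefficients: <v, e_1> = -4/sqrt(10), <v, e_2> = 26/sqrt(315), <v, e_3> = -4/sqrt(144).
Square and sum: Σ |<v, e_j>|^2 = 27/7.
Compute ||v||^2 = v·v = 11.
Deficit = 11 − 27/7 = 50/7 ≥ 0, confirming Bessel's inequality. (The deficit equals ||v − Σ <v,e_j> e_j||^2, the squared distance from v to span{e_j}.)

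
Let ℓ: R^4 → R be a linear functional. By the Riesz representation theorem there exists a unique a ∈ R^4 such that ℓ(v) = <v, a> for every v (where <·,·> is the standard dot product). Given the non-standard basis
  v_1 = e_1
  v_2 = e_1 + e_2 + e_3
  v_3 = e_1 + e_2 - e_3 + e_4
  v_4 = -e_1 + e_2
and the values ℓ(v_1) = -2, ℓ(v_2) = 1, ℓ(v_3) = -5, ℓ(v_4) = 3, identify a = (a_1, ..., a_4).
a = (-2, 1, 2, -2)

Write a = (a_1, ..., a_4) in the standard basis. For each basis vector v_i, ℓ(v_i) = <v_i, a> is a linear equation in the a_j's. Collect the n equations into a matrix system V a = ℓ, where row i of V is v_i (expressed in the standard basis). Since V is invertible (lower-triangular with 1s on the diagonal, up to permutation), solve by back-substitution:
  V =
[[1, 0, 0, 0],
 [1, 1, 1, 0],
 [1, 1, -1, 1],
 [-1, 1, 0, 0]]
  V a = (-2, 1, -5, 3)
Solving gives a = (-2, 1, 2, -2).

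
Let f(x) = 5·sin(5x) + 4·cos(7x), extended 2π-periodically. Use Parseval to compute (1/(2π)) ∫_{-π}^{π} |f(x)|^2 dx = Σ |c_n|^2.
Σ |c_n|^2 = 41/2

Expand |f|^2 and use orthogonality of {sin(nx), cos(mx)} on [-π, π]:
  ∫_{-π}^{π} sin(nx)^2 dx = π, ∫ cos(mx)^2 dx = π, and cross terms integrate to 0.
So ∫_{-π}^{π} f(x)^2 dx = 5^2 · π + 4^2 · π = (25 + 16)π.
Divide by 2π: (25 + 16)/2 = 41/2.
By Parseval, this equals Σ |c_n|^2.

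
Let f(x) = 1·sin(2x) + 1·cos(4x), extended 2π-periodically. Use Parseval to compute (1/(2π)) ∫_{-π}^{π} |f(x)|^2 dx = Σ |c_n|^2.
Σ |c_n|^2 = 1

Expand |f|^2 and use orthogonality of {sin(nx), cos(mx)} on [-π, π]:
  ∫_{-π}^{π} sin(nx)^2 dx = π, ∫ cos(mx)^2 dx = π, and cross terms integrate to 0.
So ∫_{-π}^{π} f(x)^2 dx = 1^2 · π + 1^2 · π = (1 + 1)π.
Divide by 2π: (1 + 1)/2 = 1.
By Parseval, this equals Σ |c_n|^2.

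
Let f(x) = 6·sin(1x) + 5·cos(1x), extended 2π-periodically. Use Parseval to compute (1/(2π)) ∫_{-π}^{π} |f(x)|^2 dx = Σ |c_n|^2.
Σ |c_n|^2 = 61/2

Expand |f|^2 and use orthogonality of {sin(nx), cos(mx)} on [-π, π]:
  ∫_{-π}^{π} sin(nx)^2 dx = π, ∫ cos(mx)^2 dx = π, and cross terms integrate to 0.
So ∫_{-π}^{π} f(x)^2 dx = 6^2 · π + 5^2 · π = (36 + 25)π.
Divide by 2π: (36 + 25)/2 = 61/2.
By Parseval, this equals Σ |c_n|^2.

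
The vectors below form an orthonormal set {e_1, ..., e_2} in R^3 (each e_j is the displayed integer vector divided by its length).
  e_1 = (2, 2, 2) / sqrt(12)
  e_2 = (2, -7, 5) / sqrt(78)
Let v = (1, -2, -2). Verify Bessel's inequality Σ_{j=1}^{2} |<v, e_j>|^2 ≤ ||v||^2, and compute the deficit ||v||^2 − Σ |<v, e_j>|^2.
Σ |<v, e_j>|^2 = 45/13; ||v||^2 = 9; deficit = 72/13

Write each e_j = u_j / sqrt(<u_j, u_j>) where u_j is the displayed integer vector. Then <v, e_j> = <v, u_j> / sqrt(<u_j, u_j>), so |<v, e_j>|^2 = <v, u_j>^2 / <u_j, u_j>.
Coefficients: <v, e_1> = -6/sqrt(12), <v, e_2> = 6/sqrt(78).
Square and sum: Σ |<v, e_j>|^2 = 45/13.
Compute ||v||^2 = v·v = 9.
Deficit = 9 − 45/13 = 72/13 ≥ 0, confirming Bessel's inequality. (The deficit equals ||v − Σ <v,e_j> e_j||^2, the squared distance from v to span{e_j}.)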